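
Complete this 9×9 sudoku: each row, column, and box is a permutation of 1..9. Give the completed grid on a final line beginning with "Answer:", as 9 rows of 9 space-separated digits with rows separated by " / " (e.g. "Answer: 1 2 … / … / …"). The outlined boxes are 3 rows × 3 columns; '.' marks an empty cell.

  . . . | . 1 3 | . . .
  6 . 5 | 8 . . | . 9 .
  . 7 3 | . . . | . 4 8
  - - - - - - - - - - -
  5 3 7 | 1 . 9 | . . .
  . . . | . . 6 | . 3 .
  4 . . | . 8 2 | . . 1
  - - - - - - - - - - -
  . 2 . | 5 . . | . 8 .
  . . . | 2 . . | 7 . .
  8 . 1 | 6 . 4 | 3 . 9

Step 1. [r5c5∈{4,5,7}] across box 5, 5 lands solely at r5c5, so r5c5=5.
Step 2. [r2c6∈{7}] r2c6's peers cover all but 7 ⇒ r2c6=7.
Step 3. [r4c5∈{4}] r4c5 has the single candidate 4 ⇒ r4c5=4.
Step 4. [r2c2∈{1,4}] 4 has one home in row 2: r2c2, so r2c2=4.
Step 5. [r3c1∈{1,2,9}] across box 1, 1 lands solely at r3c1, so r3c1=1.
Step 6. [r8c8∈{1,5,6}] col 8 places 1 nowhere but r8c8 ⇒ r8c8=1.
Step 7. [r4c7∈{2,6,8}] r4c7 is the only open cell in row 4 admitting 8. So r4c7=8.
Step 8. [r7c1∈{3,7,9}] in col 1, 7 fits only at r7c1. So r7c1=7.
Step 9. [r2c5∈{2}] nothing but 2 survives at r2c5. So r2c5=2.
Step 10. [r3c7∈{2,5,6}] in row 3, 2 fits only at r3c7. So r3c7=2.
Step 11. [r5c4∈{7}] r5c4's peers cover all but 7. So r5c4=7.
Step 12. [r1c9∈{5,6,7}] in col 9, 7 fits only at r1c9. So r1c9=7.
Step 13. [r8c9∈{4,5,6}] col 9 places 5 nowhere but r8c9. So r8c9=5.
Step 14. [r8c3∈{4,6,9}] in row 8, 4 fits only at r8c3, so r8c3=4.
Step 15. [r8c2∈{6,9}] across row 8, 6 lands solely at r8c2, so r8c2=6.
Step 16. [r6c2∈{9}] r6c2's peers cover all but 9 ⇒ r6c2=9.
Step 17. [r5c1∈{2}] r5c1 is down to just 2, so r5c1=2.
Step 18. [r1c1∈{9}] nothing but 9 survives at r1c1. So r1c1=9.
Step 19. [r8c5∈{3,9}] row 8 places 9 nowhere but r8c5 ⇒ r8c5=9.
Step 20. [r5c3∈{8}] r5c3 has the single candidate 8, so r5c3=8.
Step 21. [r5c9∈{4}] r5c9 has the single candidate 4, so r5c9=4.
Step 22. [r4c9∈{2,6}] in col 9, 2 fits only at r4c9. So r4c9=2.
Step 23. [r4c8∈{6}] r4c8's peers cover all but 6, so r4c8=6.
Step 24. [r6c7∈{5}] r6c7 is down to just 5. So r6c7=5.
Step 25. [r7c9∈{6}] r7c9 has the single candidate 6. So r7c9=6.
Step 26. [r1c8∈{5}] r1c8's peers cover all but 5 ⇒ r1c8=5.
Step 27. [r1c7∈{6}] r1c7 is down to just 6, so r1c7=6.
Step 28. [r6c3∈{6}] only 6 remains possible at r6c3 ⇒ r6c3=6.
Step 29. [r3c5∈{6}] r3c5 is down to just 6, so r3c5=6.
Step 30. [r2c9∈{3}] only 3 remains possible at r2c9 ⇒ r2c9=3.
Step 31. [r3c4∈{9}] r3c4's peers cover all but 9 ⇒ r3c4=9.
Step 32. [r1c3∈{2}] r1c3 has the single candidate 2 ⇒ r1c3=2.
Step 33. [r7c6∈{1}] nothing but 1 survives at r7c6. So r7c6=1.
Step 34. [r1c4∈{4}] r1c4 is down to just 4, so r1c4=4.
Step 35. [r9c8∈{2}] r9c8 is down to just 2, so r9c8=2.
Step 36. [r8c6∈{8}] r8c6's peers cover all but 8, so r8c6=8.
Step 37. [r5c7∈{9}] nothing but 9 survives at r5c7. So r5c7=9.
Step 38. [r7c7∈{4}] r7c7 is down to just 4 ⇒ r7c7=4.
Step 39. [r6c4∈{3}] r6c4 has the single candidate 3, so r6c4=3.
Step 40. [r3c6∈{5}] r3c6 is down to just 5, so r3c6=5.
Step 41. [r9c5∈{7}] only 7 remains possible at r9c5 ⇒ r9c5=7.
Step 42. [r1c2∈{8}] r1c2 is down to just 8. So r1c2=8.
Step 43. [r5c2∈{1}] r5c2's peers cover all but 1. So r5c2=1.
Step 44. [r2c7∈{1}] r2c7 has the single candidate 1, so r2c7=1.
Step 45. [r7c3∈{9}] only 9 remains possible at r7c3, so r7c3=9.
Step 46. [r9c2∈{5}] only 5 remains possible at r9c2 ⇒ r9c2=5.
Step 47. [r6c8∈{7}] only 7 remains possible at r6c8, so r6c8=7.
Step 48. [r7c5∈{3}] only 3 remains possible at r7c5 ⇒ r7c5=3.
Step 49. [r8c1∈{3}] r8c1's peers cover all but 3. So r8c1=3.

Answer: 9 8 2 4 1 3 6 5 7 / 6 4 5 8 2 7 1 9 3 / 1 7 3 9 6 5 2 4 8 / 5 3 7 1 4 9 8 6 2 / 2 1 8 7 5 6 9 3 4 / 4 9 6 3 8 2 5 7 1 / 7 2 9 5 3 1 4 8 6 / 3 6 4 2 9 8 7 1 5 / 8 5 1 6 7 4 3 2 9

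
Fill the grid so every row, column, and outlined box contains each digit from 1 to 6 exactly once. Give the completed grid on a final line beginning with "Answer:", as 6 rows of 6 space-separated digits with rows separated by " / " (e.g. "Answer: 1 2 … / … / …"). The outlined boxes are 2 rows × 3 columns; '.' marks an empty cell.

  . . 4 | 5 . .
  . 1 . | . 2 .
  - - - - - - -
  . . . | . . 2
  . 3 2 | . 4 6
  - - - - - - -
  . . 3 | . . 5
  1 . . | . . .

Step 1. [r3c5∈{1,3,5}] across col 5, 5 lands solely at r3c5, so r3c5=5.
Step 2. [r6c2∈{2,4,5,6}] r6c2 is the only open cell in col 2 admitting 5, so r6c2=5.
Step 3. [r6c3∈{6}] r6c3's peers cover all but 6. So r6c3=6.
Step 4. [r3c4∈{1,3}] 3 has one home in row 3: r3c4, so r3c4=3.
Step 5. [r1c6∈{1,3}] in col 6, 1 fits only at r1c6, so r1c6=1.
Step 6. [r6c5∈{3}] nothing but 3 survives at r6c5 ⇒ r6c5=3.
Step 7. [r1c5∈{6}] nothing but 6 survives at r1c5. So r1c5=6.
Step 8. [r2c1∈{3,5,6}] 6 has one home in row 2: r2c1, so r2c1=6.
Step 9. [r2c4∈{4}] r2c4's peers cover all but 4. So r2c4=4.
Step 10. [r5c4∈{1,2,6}] row 5 places 6 nowhere but r5c4 ⇒ r5c4=6.
Step 11. [r3c1∈{4}] nothing but 4 survives at r3c1. So r3c1=4.
Step 12. [r5c1∈{2}] r5c1 has the single candidate 2, so r5c1=2.
Step 13. [r2c3∈{5}] only 5 remains possible at r2c3 ⇒ r2c3=5.
Step 14. [r3c3∈{1}] r3c3's peers cover all but 1 ⇒ r3c3=1.
Step 15. [r1c1∈{3}] only 3 remains possible at r1c1, so r1c1=3.
Step 16. [r5c2∈{4}] only 4 remains possible at r5c2. So r5c2=4.
Step 17. [r5c5∈{1}] only 1 remains possible at r5c5 ⇒ r5c5=1.
Step 18. [r6c4∈{2}] r6c4 has the single candidate 2, so r6c4=2.
Step 19. [r4c4∈{1}] r4c4 has the single candidate 1 ⇒ r4c4=1.
Step 20. [r2c6∈{3}] r2c6's peers cover all but 3. So r2c6=3.
Step 21. [r1c2∈{2}] only 2 remains possible at r1c2 ⇒ r1c2=2.
Step 22. [r4c1∈{5}] r4c1's peers cover all but 5. So r4c1=5.
Step 23. [r6c6∈{4}] r6c6 has the single candidate 4, so r6c6=4.
Step 24. [r3c2∈{6}] r3c2's peers cover all but 6. So r3c2=6.

Answer: 3 2 4 5 6 1 / 6 1 5 4 2 3 / 4 6 1 3 5 2 / 5 3 2 1 4 6 / 2 4 3 6 1 5 / 1 5 6 2 3 4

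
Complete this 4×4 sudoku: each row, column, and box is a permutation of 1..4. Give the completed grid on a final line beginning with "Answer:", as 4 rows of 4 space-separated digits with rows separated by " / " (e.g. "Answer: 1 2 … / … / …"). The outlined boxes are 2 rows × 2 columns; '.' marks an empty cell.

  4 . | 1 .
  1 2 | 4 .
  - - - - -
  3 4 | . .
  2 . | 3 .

Step 1. [r1c4∈{2,3}] 2 has one home in row 1: r1c4 ⇒ r1c4=2.
Step 2. [r4c4∈{1,4}] 4 has one home in row 4: r4c4. So r4c4=4.
Step 3. [r2c4∈{3}] r2c4 has the single candidate 3. So r2c4=3.
Step 4. [r4c2∈{1}] only 1 remains possible at r4c2, so r4c2=1.
Step 5. [r3c3∈{2}] r3c3 has the single candidate 2 ⇒ r3c3=2.
Step 6. [r1c2∈{3}] only 3 remains possible at r1c2. So r1c2=3.
Step 7. [r3c4∈{1}] nothing but 1 survives at r3c4, so r3c4=1.

Answer: 4 3 1 2 / 1 2 4 3 / 3 4 2 1 / 2 1 3 4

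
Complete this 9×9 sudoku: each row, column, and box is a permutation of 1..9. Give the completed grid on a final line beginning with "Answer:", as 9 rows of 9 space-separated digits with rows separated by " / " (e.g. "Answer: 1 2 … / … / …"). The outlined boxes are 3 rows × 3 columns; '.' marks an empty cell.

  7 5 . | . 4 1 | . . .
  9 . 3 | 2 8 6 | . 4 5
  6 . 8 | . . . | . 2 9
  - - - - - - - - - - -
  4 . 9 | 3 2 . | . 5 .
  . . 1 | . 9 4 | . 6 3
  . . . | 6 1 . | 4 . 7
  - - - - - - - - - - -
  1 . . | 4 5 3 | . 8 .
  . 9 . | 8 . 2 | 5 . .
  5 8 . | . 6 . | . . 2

Step 1. [r7c9∈{6}] only 6 remains possible at r7c9 ⇒ r7c9=6.
Step 2. [r8c5∈{7}] r8c5 is down to just 7. So r8c5=7.
Step 3. [r9c8∈{1,3,7,9}] in col 8, 7 fits only at r9c8, so r9c8=7.
Step 4. [r9c7∈{1,3,9}] r9c7 is the only open cell in row 9 admitting 3 ⇒ r9c7=3.
Step 5. [r5c4∈{5,7}] across row 5, 5 lands solely at r5c4 ⇒ r5c4=5.
Step 6. [r4c6∈{7,8}] 7 has one home in box 5: r4c6. So r4c6=7.
Step 7. [r5c7∈{2,8}] col 7 places 2 nowhere but r5c7 ⇒ r5c7=2.
Step 8. [r6c1∈{2,3,8}] in col 1, 2 fits only at r6c1 ⇒ r6c1=2.
Step 9. [r1c9∈{8}] nothing but 8 survives at r1c9 ⇒ r1c9=8.
Step 10. [r7c2∈{2,7}] r7c2 is the only open cell in col 2 admitting 2. So r7c2=2.
Step 11. [r2c2∈{1}] only 1 remains possible at r2c2. So r2c2=1.
Step 12. [r3c7∈{1,7}] row 3 places 1 nowhere but r3c7. So r3c7=1.
Step 13. [r8c9∈{1,4}] 4 has one home in col 9: r8c9. So r8c9=4.
Step 14. [r9c4∈{1,9}] 1 has one home in row 9: r9c4, so r9c4=1.
Step 15. [r3c5∈{3}] r3c5 is down to just 3 ⇒ r3c5=3.
Step 16. [r6c2∈{3}] only 3 remains possible at r6c2, so r6c2=3.
Step 17. [r7c7∈{9}] nothing but 9 survives at r7c7. So r7c7=9.
Step 18. [r6c8∈{9}] r6c8 has the single candidate 9 ⇒ r6c8=9.
Step 19. [r4c2∈{6}] only 6 remains possible at r4c2. So r4c2=6.
Step 20. [r3c2∈{4}] nothing but 4 survives at r3c2 ⇒ r3c2=4.
Step 21. [r5c1∈{8}] r5c1 has the single candidate 8. So r5c1=8.
Step 22. [r3c6∈{5}] r3c6 is down to just 5. So r3c6=5.
Step 23. [r3c4∈{7}] r3c4 is down to just 7. So r3c4=7.
Step 24. [r9c3∈{4}] r9c3 has the single candidate 4 ⇒ r9c3=4.
Step 25. [r7c3∈{7}] only 7 remains possible at r7c3. So r7c3=7.
Step 26. [r1c8∈{3}] r1c8's peers cover all but 3. So r1c8=3.
Step 27. [r6c3∈{5}] r6c3 is down to just 5, so r6c3=5.
Step 28. [r8c8∈{1}] only 1 remains possible at r8c8 ⇒ r8c8=1.
Step 29. [r8c3∈{6}] nothing but 6 survives at r8c3, so r8c3=6.
Step 30. [r1c4∈{9}] r1c4's peers cover all but 9 ⇒ r1c4=9.
Step 31. [r8c1∈{3}] only 3 remains possible at r8c1, so r8c1=3.
Step 32. [r4c9∈{1}] only 1 remains possible at r4c9 ⇒ r4c9=1.
Step 33. [r9c6∈{9}] r9c6 has the single candidate 9 ⇒ r9c6=9.
Step 34. [r1c3∈{2}] r1c3 is down to just 2 ⇒ r1c3=2.
Step 35. [r2c7∈{7}] r2c7 has the single candidate 7, so r2c7=7.
Step 36. [r5c2∈{7}] nothing but 7 survives at r5c2, so r5c2=7.
Step 37. [r1c7∈{6}] r1c7 has the single candidate 6. So r1c7=6.
Step 38. [r6c6∈{8}] r6c6 has the single candidate 8. So r6c6=8.
Step 39. [r4c7∈{8}] only 8 remains possible at r4c7. So r4c7=8.

Answer: 7 5 2 9 4 1 6 3 8 / 9 1 3 2 8 6 7 4 5 / 6 4 8 7 3 5 1 2 9 / 4 6 9 3 2 7 8 5 1 / 8 7 1 5 9 4 2 6 3 / 2 3 5 6 1 8 4 9 7 / 1 2 7 4 5 3 9 8 6 / 3 9 6 8 7 2 5 1 4 / 5 8 4 1 6 9 3 7 2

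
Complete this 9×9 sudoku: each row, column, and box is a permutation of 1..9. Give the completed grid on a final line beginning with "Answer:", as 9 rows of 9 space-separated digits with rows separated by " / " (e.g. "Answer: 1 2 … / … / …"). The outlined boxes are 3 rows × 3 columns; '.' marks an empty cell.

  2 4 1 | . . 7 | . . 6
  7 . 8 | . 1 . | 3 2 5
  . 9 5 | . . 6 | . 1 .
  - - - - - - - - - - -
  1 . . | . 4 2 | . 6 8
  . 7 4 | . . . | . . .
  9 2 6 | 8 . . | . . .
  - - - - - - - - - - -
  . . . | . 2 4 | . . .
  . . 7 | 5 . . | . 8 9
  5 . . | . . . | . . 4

Step 1. [r3c1∈{3}] only 3 remains possible at r3c1, so r3c1=3.
Step 2. [r1c5∈{3,5,8,9}] r1c5 is the only open cell in row 1 admitting 5, so r1c5=5.
Step 3. [r1c4∈{3,9}] in row 1, 3 fits only at r1c4 ⇒ r1c4=3.
Step 4. [r9c6∈{1,3,8,9}] col 6 places 8 nowhere but r9c6. So r9c6=8.
Step 5. [r3c7∈{4,7,8}] 4 has one home in box 3: r3c7, so r3c7=4.
Step 6. [r7c2∈{1,3,6,8}] r7c2 is the only open cell in col 2 admitting 8 ⇒ r7c2=8.
Step 7. [r7c1∈{6}] r7c1 is down to just 6, so r7c1=6.
Step 8. [r8c7∈{1,2,6}] r8c7 is the only open cell in row 8 admitting 2, so r8c7=2.
Step 9. [r8c5∈{3,6}] r8c5 is the only open cell in row 8 admitting 6 ⇒ r8c5=6.
Step 10. [r4c3∈{3}] nothing but 3 survives at r4c3. So r4c3=3.
Step 11. [r6c8∈{3,4,5,7}] 4 has one home in row 6: r6c8 ⇒ r6c8=4.
Step 12. [r3c9∈{7}] r3c9 has the single candidate 7, so r3c9=7.
Step 13. [r1c8∈{9}] r1c8 has the single candidate 9. So r1c8=9.
Step 14. [r9c7∈{1,6,7}] across row 9, 6 lands solely at r9c7 ⇒ r9c7=6.
Step 15. [r5c4∈{1,6,9}] in row 5, 6 fits only at r5c4, so r5c4=6.
Step 16. [r2c6∈{9}] r2c6 has the single candidate 9, so r2c6=9.
Step 17. [r5c9∈{1,2,3}] in row 5, 2 fits only at r5c9 ⇒ r5c9=2.
Step 18. [r7c3∈{9}] r7c3 is down to just 9. So r7c3=9.
Step 19. [r9c8∈{3,7}] the only places for 3 in row 7 are inside box 9 ⇒ r9c8≠3.
Step 20. [r9c8∈{7}] nothing but 7 survives at r9c8, so r9c8=7.
Step 21. [r6c5∈{3,7}] 7 has one home in col 5: r6c5 ⇒ r6c5=7.
Step 22. [r4c4∈{9}] r4c4's peers cover all but 9 ⇒ r4c4=9.
Step 23. [r5c5∈{3}] r5c5's peers cover all but 3. So r5c5=3.
Step 24. [r5c8∈{5}] only 5 remains possible at r5c8. So r5c8=5.
Step 25. [r6c7∈{1}] nothing but 1 survives at r6c7 ⇒ r6c7=1.
Step 26. [r9c4∈{1}] nothing but 1 survives at r9c4, so r9c4=1.
Step 27. [r7c8∈{3}] r7c8's peers cover all but 3 ⇒ r7c8=3.
Step 28. [r8c6∈{3}] r8c6 has the single candidate 3 ⇒ r8c6=3.
Step 29. [r5c7∈{9}] r5c7 has the single candidate 9. So r5c7=9.
Step 30. [r2c4∈{4}] only 4 remains possible at r2c4. So r2c4=4.
Step 31. [r6c9∈{3}] nothing but 3 survives at r6c9 ⇒ r6c9=3.
Step 32. [r4c7∈{7}] nothing but 7 survives at r4c7 ⇒ r4c7=7.
Step 33. [r7c4∈{7}] r7c4 is down to just 7 ⇒ r7c4=7.
Step 34. [r3c4∈{2}] r3c4 has the single candidate 2 ⇒ r3c4=2.
Step 35. [r8c1∈{4}] r8c1 has the single candidate 4, so r8c1=4.
Step 36. [r9c2∈{3}] r9c2's peers cover all but 3, so r9c2=3.
Step 37. [r1c7∈{8}] nothing but 8 survives at r1c7. So r1c7=8.
Step 38. [r5c1∈{8}] r5c1 has the single candidate 8, so r5c1=8.
Step 39. [r8c2∈{1}] nothing but 1 survives at r8c2 ⇒ r8c2=1.
Step 40. [r4c2∈{5}] r4c2's peers cover all but 5 ⇒ r4c2=5.
Step 41. [r9c5∈{9}] r9c5 is down to just 9. So r9c5=9.
Step 42. [r3c5∈{8}] nothing but 8 survives at r3c5. So r3c5=8.
Step 43. [r6c6∈{5}] r6c6's peers cover all but 5. So r6c6=5.
Step 44. [r5c6∈{1}] only 1 remains possible at r5c6. So r5c6=1.
Step 45. [r2c2∈{6}] nothing but 6 survives at r2c2. So r2c2=6.
Step 46. [r9c3∈{2}] only 2 remains possible at r9c3 ⇒ r9c3=2.
Step 47. [r7c9∈{1}] r7c9's peers cover all but 1, so r7c9=1.
Step 48. [r7c7∈{5}] r7c7 is down to just 5 ⇒ r7c7=5.

Answer: 2 4 1 3 5 7 8 9 6 / 7 6 8 4 1 9 3 2 5 / 3 9 5 2 8 6 4 1 7 / 1 5 3 9 4 2 7 6 8 / 8 7 4 6 3 1 9 5 2 / 9 2 6 8 7 5 1 4 3 / 6 8 9 7 2 4 5 3 1 / 4 1 7 5 6 3 2 8 9 / 5 3 2 1 9 8 6 7 4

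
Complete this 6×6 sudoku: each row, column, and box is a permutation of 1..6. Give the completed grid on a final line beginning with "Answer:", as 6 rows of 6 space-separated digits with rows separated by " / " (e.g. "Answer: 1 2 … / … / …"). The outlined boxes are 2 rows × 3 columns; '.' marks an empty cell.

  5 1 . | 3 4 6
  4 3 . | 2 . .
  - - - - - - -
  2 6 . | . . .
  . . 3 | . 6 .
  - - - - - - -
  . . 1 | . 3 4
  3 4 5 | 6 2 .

Step 1. [r6c6∈{1}] nothing but 1 survives at r6c6. So r6c6=1.
Step 2. [r2c6∈{5}] nothing but 5 survives at r2c6 ⇒ r2c6=5.
Step 3. [r4c4∈{1,4,5}] in row 4, 4 fits only at r4c4. So r4c4=4.
Step 4. [r3c4∈{1,5}] in col 4, 1 fits only at r3c4 ⇒ r3c4=1.
Step 5. [r5c4∈{5}] r5c4 is down to just 5, so r5c4=5.
Step 6. [r4c2∈{5}] r4c2's peers cover all but 5. So r4c2=5.
Step 7. [r3c5∈{5}] only 5 remains possible at r3c5 ⇒ r3c5=5.
Step 8. [r5c2∈{2}] nothing but 2 survives at r5c2, so r5c2=2.
Step 9. [r3c3∈{4}] r3c3 is down to just 4. So r3c3=4.
Step 10. [r2c5∈{1}] nothing but 1 survives at r2c5. So r2c5=1.
Step 11. [r5c1∈{6}] only 6 remains possible at r5c1, so r5c1=6.
Step 12. [r2c3∈{6}] only 6 remains possible at r2c3, so r2c3=6.
Step 13. [r4c6∈{2}] r4c6 is down to just 2. So r4c6=2.
Step 14. [r1c3∈{2}] r1c3 is down to just 2, so r1c3=2.
Step 15. [r3c6∈{3}] only 3 remains possible at r3c6, so r3c6=3.
Step 16. [r4c1∈{1}] r4c1 has the single candidate 1, so r4c1=1.

Answer: 5 1 2 3 4 6 / 4 3 6 2 1 5 / 2 6 4 1 5 3 / 1 5 3 4 6 2 / 6 2 1 5 3 4 / 3 4 5 6 2 1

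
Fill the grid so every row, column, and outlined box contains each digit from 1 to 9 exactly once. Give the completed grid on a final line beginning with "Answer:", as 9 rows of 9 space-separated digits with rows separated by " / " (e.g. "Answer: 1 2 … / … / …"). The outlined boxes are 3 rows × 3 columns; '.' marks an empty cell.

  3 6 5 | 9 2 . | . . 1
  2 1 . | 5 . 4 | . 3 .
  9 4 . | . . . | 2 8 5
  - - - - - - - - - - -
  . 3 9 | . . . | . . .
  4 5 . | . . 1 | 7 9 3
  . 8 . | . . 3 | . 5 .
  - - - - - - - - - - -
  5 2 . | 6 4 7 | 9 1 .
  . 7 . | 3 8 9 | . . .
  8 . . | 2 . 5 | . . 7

Step 1. [r5c5∈{6}] only 6 remains possible at r5c5 ⇒ r5c5=6.
Step 2. [r4c7∈{1,4,6,8}] 8 has one home in col 7: r4c7, so r4c7=8.
Step 3. [r2c5∈{7}] r2c5 is down to just 7, so r2c5=7.
Step 4. [r4c1∈{1,6,7}] across row 4, 1 lands solely at r4c1. So r4c1=1.
Step 5. [r8c1∈{6}] nothing but 6 survives at r8c1 ⇒ r8c1=6.
Step 6. [r1c7∈{4}] r1c7 has the single candidate 4, so r1c7=4.
Step 7. [r6c3∈{2,6,7}] r6c3 is the only open cell in col 3 admitting 6 ⇒ r6c3=6.
Step 8. [r6c9∈{2,4}] in row 6, 2 fits only at r6c9 ⇒ r6c9=2.
Step 9. [r8c9∈{4}] r8c9 has the single candidate 4 ⇒ r8c9=4.
Step 10. [r9c7∈{3,6}] col 7 places 3 nowhere but r9c7. So r9c7=3.
Step 11. [r9c5∈{1}] nothing but 1 survives at r9c5. So r9c5=1.
Step 12. [r6c4∈{4,7}] 4 has one home in row 6: r6c4, so r6c4=4.
Step 13. [r4c9∈{6}] only 6 remains possible at r4c9 ⇒ r4c9=6.
Step 14. [r8c7∈{5}] nothing but 5 survives at r8c7, so r8c7=5.
Step 15. [r6c1∈{7}] r6c1 has the single candidate 7. So r6c1=7.
Step 16. [r4c6∈{2}] r4c6 is down to just 2. So r4c6=2.
Step 17. [r8c8∈{2}] r8c8's peers cover all but 2 ⇒ r8c8=2.
Step 18. [r6c5∈{9}] r6c5's peers cover all but 9. So r6c5=9.
Step 19. [r5c3∈{2}] only 2 remains possible at r5c3, so r5c3=2.
Step 20. [r7c9∈{8}] r7c9's peers cover all but 8. So r7c9=8.
Step 21. [r2c7∈{6}] nothing but 6 survives at r2c7. So r2c7=6.
Step 22. [r4c5∈{5}] nothing but 5 survives at r4c5, so r4c5=5.
Step 23. [r3c3∈{7}] r3c3's peers cover all but 7, so r3c3=7.
Step 24. [r8c3∈{1}] r8c3 has the single candidate 1 ⇒ r8c3=1.
Step 25. [r4c8∈{4}] r4c8 has the single candidate 4, so r4c8=4.
Step 26. [r9c8∈{6}] nothing but 6 survives at r9c8. So r9c8=6.
Step 27. [r2c9∈{9}] r2c9 has the single candidate 9, so r2c9=9.
Step 28. [r3c6∈{6}] r3c6 has the single candidate 6, so r3c6=6.
Step 29. [r1c6∈{8}] r1c6's peers cover all but 8, so r1c6=8.
Step 30. [r5c4∈{8}] r5c4's peers cover all but 8. So r5c4=8.
Step 31. [r1c8∈{7}] nothing but 7 survives at r1c8 ⇒ r1c8=7.
Step 32. [r9c3∈{4}] r9c3's peers cover all but 4. So r9c3=4.
Step 33. [r3c4∈{1}] r3c4 has the single candidate 1, so r3c4=1.
Step 34. [r4c4∈{7}] nothing but 7 survives at r4c4. So r4c4=7.
Step 35. [r7c3∈{3}] r7c3's peers cover all but 3, so r7c3=3.
Step 36. [r3c5∈{3}] only 3 remains possible at r3c5. So r3c5=3.
Step 37. [r6c7∈{1}] only 1 remains possible at r6c7. So r6c7=1.
Step 38. [r9c2∈{9}] r9c2 has the single candidate 9 ⇒ r9c2=9.
Step 39. [r2c3∈{8}] nothing but 8 survives at r2c3, so r2c3=8.

Answer: 3 6 5 9 2 8 4 7 1 / 2 1 8 5 7 4 6 3 9 / 9 4 7 1 3 6 2 8 5 / 1 3 9 7 5 2 8 4 6 / 4 5 2 8 6 1 7 9 3 / 7 8 6 4 9 3 1 5 2 / 5 2 3 6 4 7 9 1 8 / 6 7 1 3 8 9 5 2 4 / 8 9 4 2 1 5 3 6 7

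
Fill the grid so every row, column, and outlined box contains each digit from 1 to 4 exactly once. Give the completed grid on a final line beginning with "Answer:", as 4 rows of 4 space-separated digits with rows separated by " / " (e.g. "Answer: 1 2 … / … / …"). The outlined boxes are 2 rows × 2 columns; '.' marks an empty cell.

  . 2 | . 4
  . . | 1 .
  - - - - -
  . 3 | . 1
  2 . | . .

Step 1. [r1c3∈{3}] r1c3 is down to just 3 ⇒ r1c3=3.
Step 2. [r3c1∈{4}] r3c1's peers cover all but 4 ⇒ r3c1=4.
Step 3. [r4c2∈{1}] r4c2 is down to just 1 ⇒ r4c2=1.
Step 4. [r2c4∈{2}] nothing but 2 survives at r2c4, so r2c4=2.
Step 5. [r2c1∈{3}] r2c1's peers cover all but 3 ⇒ r2c1=3.
Step 6. [r2c2∈{4}] only 4 remains possible at r2c2. So r2c2=4.
Step 7. [r4c3∈{4}] only 4 remains possible at r4c3, so r4c3=4.
Step 8. [r3c3∈{2}] r3c3 is down to just 2, so r3c3=2.
Step 9. [r4c4∈{3}] r4c4's peers cover all but 3, so r4c4=3.
Step 10. [r1c1∈{1}] r1c1 has the single candidate 1, so r1c1=1.

Answer: 1 2 3 4 / 3 4 1 2 / 4 3 2 1 / 2 1 4 3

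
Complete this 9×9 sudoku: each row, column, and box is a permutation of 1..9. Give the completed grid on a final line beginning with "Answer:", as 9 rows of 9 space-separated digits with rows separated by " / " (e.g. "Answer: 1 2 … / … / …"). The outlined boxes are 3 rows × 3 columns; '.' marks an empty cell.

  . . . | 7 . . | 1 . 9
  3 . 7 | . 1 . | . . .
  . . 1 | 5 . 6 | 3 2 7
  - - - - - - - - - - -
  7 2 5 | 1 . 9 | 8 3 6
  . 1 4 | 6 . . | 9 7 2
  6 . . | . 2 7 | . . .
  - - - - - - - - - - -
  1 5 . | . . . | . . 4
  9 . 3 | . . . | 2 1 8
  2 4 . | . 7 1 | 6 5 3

Step 1. [r5c1∈{8}] r5c1 is down to just 8, so r5c1=8.
Step 2. [r6c4∈{3,4,8}] 8 has one home in row 6: r6c4, so r6c4=8.
Step 3. [r7c4∈{2,3,9}] in col 4, 3 fits only at r7c4. So r7c4=3.
Step 4. [r2c4∈{2,4,9}] 2 has one home in col 4: r2c4, so r2c4=2.
Step 5. [r3c5∈{4,8,9}] in box 2, 9 fits only at r3c5. So r3c5=9.
Step 6. [r2c2∈{6,8,9}] in row 2, 9 fits only at r2c2, so r2c2=9.
Step 7. [r2c8∈{4,6,8}] 6 has one home in row 2: r2c8 ⇒ r2c8=6.
Step 8. [r1c8∈{4,8}] 8 has one home in col 8: r1c8. So r1c8=8.
Step 9. [r2c7∈{4,5}] r2c7 is the only open cell in box 3 admitting 4, so r2c7=4.
Step 10. [r7c5∈{6,8}] r7c5 is the only open cell in col 5 admitting 8, so r7c5=8.
Step 11. [r8c5∈{4,5,6}] in col 5, 6 fits only at r8c5, so r8c5=6.
Step 12. [r5c5∈{3,5}] 5 has one home in col 5: r5c5. So r5c5=5.
Step 13. [r1c5∈{3,4}] 3 has one home in col 5: r1c5. So r1c5=3.
Step 14. [r1c6∈{4}] r1c6 is down to just 4 ⇒ r1c6=4.
Step 15. [r7c3∈{6}] r7c3 has the single candidate 6 ⇒ r7c3=6.
Step 16. [r6c9∈{1,5}] in row 6, 1 fits only at r6c9 ⇒ r6c9=1.
Step 17. [r7c6∈{2}] r7c6 is down to just 2 ⇒ r7c6=2.
Step 18. [r8c6∈{5}] nothing but 5 survives at r8c6 ⇒ r8c6=5.
Step 19. [r1c3∈{2}] r1c3's peers cover all but 2, so r1c3=2.
Step 20. [r9c4∈{9}] r9c4's peers cover all but 9, so r9c4=9.
Step 21. [r6c2∈{3}] r6c2's peers cover all but 3, so r6c2=3.
Step 22. [r9c3∈{8}] r9c3's peers cover all but 8, so r9c3=8.
Step 23. [r1c1∈{5}] only 5 remains possible at r1c1, so r1c1=5.
Step 24. [r5c6∈{3}] only 3 remains possible at r5c6. So r5c6=3.
Step 25. [r6c7∈{5}] nothing but 5 survives at r6c7. So r6c7=5.
Step 26. [r2c6∈{8}] r2c6 has the single candidate 8 ⇒ r2c6=8.
Step 27. [r3c2∈{8}] r3c2 is down to just 8 ⇒ r3c2=8.
Step 28. [r1c2∈{6}] r1c2 is down to just 6 ⇒ r1c2=6.
Step 29. [r7c7∈{7}] r7c7's peers cover all but 7. So r7c7=7.
Step 30. [r2c9∈{5}] r2c9 is down to just 5. So r2c9=5.
Step 31. [r8c2∈{7}] nothing but 7 survives at r8c2, so r8c2=7.
Step 32. [r6c8∈{4}] r6c8's peers cover all but 4, so r6c8=4.
Step 33. [r3c1∈{4}] nothing but 4 survives at r3c1 ⇒ r3c1=4.
Step 34. [r7c8∈{9}] r7c8's peers cover all but 9. So r7c8=9.
Step 35. [r6c3∈{9}] only 9 remains possible at r6c3, so r6c3=9.
Step 36. [r8c4∈{4}] r8c4's peers cover all but 4. So r8c4=4.
Step 37. [r4c5∈{4}] nothing but 4 survives at r4c5, so r4c5=4.

Answer: 5 6 2 7 3 4 1 8 9 / 3 9 7 2 1 8 4 6 5 / 4 8 1 5 9 6 3 2 7 / 7 2 5 1 4 9 8 3 6 / 8 1 4 6 5 3 9 7 2 / 6 3 9 8 2 7 5 4 1 / 1 5 6 3 8 2 7 9 4 / 9 7 3 4 6 5 2 1 8 / 2 4 8 9 7 1 6 5 3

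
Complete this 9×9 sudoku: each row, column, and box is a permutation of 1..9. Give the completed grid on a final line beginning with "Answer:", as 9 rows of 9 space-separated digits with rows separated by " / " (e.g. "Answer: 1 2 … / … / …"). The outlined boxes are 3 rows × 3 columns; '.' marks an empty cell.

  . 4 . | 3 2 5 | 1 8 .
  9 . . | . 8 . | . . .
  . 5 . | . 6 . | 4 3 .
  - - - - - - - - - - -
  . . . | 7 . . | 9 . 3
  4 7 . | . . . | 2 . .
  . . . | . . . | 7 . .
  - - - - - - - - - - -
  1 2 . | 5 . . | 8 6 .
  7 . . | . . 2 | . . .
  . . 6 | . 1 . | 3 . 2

Step 1. [r6c1∈{2,3,5,6,8}] across col 1, 3 lands solely at r6c1 ⇒ r6c1=3.
Step 2. [r7c5∈{3,4,7,9}] in col 5, 7 fits only at r7c5, so r7c5=7.
Step 3. [r6c4∈{1,2,4,6,8,9}] in col 4, 2 fits only at r6c4 ⇒ r6c4=2.
Step 4. [r1c9∈{6,7,9}] in row 1, 9 fits only at r1c9, so r1c9=9.
Step 5. [r7c9∈{4}] nothing but 4 survives at r7c9 ⇒ r7c9=4.
Step 6. [r8c3∈{3,4,5,8,9}] across col 3, 4 lands solely at r8c3 ⇒ r8c3=4.
Step 7. [r3c9∈{7}] only 7 remains possible at r3c9. So r3c9=7.
Step 8. [r8c7∈{5}] r8c7 is down to just 5, so r8c7=5.
Step 9. [r8c9∈{1}] r8c9's peers cover all but 1. So r8c9=1.
Step 10. [r8c8∈{9}] r8c8 has the single candidate 9, so r8c8=9.
Step 11. [r2c6∈{1,4,7}] in col 6, 7 fits only at r2c6. So r2c6=7.
Step 12. [r8c5∈{3}] nothing but 3 survives at r8c5, so r8c5=3.
Step 13. [r7c6∈{9}] r7c6 is down to just 9. So r7c6=9.
Step 14. [r3c6∈{1}] only 1 remains possible at r3c6, so r3c6=1.
Step 15. [r8c2∈{8}] r8c2 has the single candidate 8. So r8c2=8.
Step 16. [r5c4∈{1,6,8,9}] 1 has one home in col 4: r5c4. So r5c4=1.
Step 17. [r5c8∈{5}] r5c8's peers cover all but 5. So r5c8=5.
Step 18. [r2c2∈{1,3,6}] r2c2 is the only open cell in col 2 admitting 3 ⇒ r2c2=3.
Step 19. [r2c3∈{1,2}] r2c3 is the only open cell in row 2 admitting 1, so r2c3=1.
Step 20. [r9c4∈{4,8}] 8 has one home in col 4: r9c4, so r9c4=8.
Step 21. [r5c5∈{9}] r5c5 has the single candidate 9, so r5c5=9.
Step 22. [r5c3∈{8}] r5c3 has the single candidate 8. So r5c3=8.
Step 23. [r4c6∈{4,6,8}] across row 4, 8 lands solely at r4c6, so r4c6=8.
Step 24. [r5c9∈{6}] r5c9 is down to just 6. So r5c9=6.
Step 25. [r3c3∈{2}] only 2 remains possible at r3c3. So r3c3=2.
Step 26. [r4c3∈{5}] nothing but 5 survives at r4c3 ⇒ r4c3=5.
Step 27. [r4c5∈{4}] only 4 remains possible at r4c5, so r4c5=4.
Step 28. [r4c8∈{1}] r4c8 has the single candidate 1 ⇒ r4c8=1.
Step 29. [r4c2∈{6}] r4c2 is down to just 6 ⇒ r4c2=6.
Step 30. [r6c2∈{1,9}] row 6 places 1 nowhere but r6c2 ⇒ r6c2=1.
Step 31. [r2c8∈{2}] only 2 remains possible at r2c8. So r2c8=2.
Step 32. [r3c4∈{9}] r3c4 is down to just 9, so r3c4=9.
Step 33. [r3c1∈{8}] r3c1's peers cover all but 8. So r3c1=8.
Step 34. [r2c4∈{4}] r2c4 is down to just 4. So r2c4=4.
Step 35. [r5c6∈{3}] nothing but 3 survives at r5c6, so r5c6=3.
Step 36. [r9c1∈{5}] only 5 remains possible at r9c1 ⇒ r9c1=5.
Step 37. [r2c7∈{6}] r2c7 is down to just 6, so r2c7=6.
Step 38. [r6c8∈{4}] nothing but 4 survives at r6c8. So r6c8=4.
Step 39. [r7c3∈{3}] r7c3 has the single candidate 3. So r7c3=3.
Step 40. [r2c9∈{5}] r2c9 has the single candidate 5, so r2c9=5.
Step 41. [r8c4∈{6}] r8c4 has the single candidate 6. So r8c4=6.
Step 42. [r9c8∈{7}] only 7 remains possible at r9c8. So r9c8=7.
Step 43. [r6c5∈{5}] only 5 remains possible at r6c5, so r6c5=5.
Step 44. [r4c1∈{2}] only 2 remains possible at r4c1. So r4c1=2.
Step 45. [r1c3∈{7}] only 7 remains possible at r1c3, so r1c3=7.
Step 46. [r9c2∈{9}] r9c2's peers cover all but 9. So r9c2=9.
Step 47. [r1c1∈{6}] only 6 remains possible at r1c1, so r1c1=6.
Step 48. [r9c6∈{4}] only 4 remains possible at r9c6 ⇒ r9c6=4.
Step 49. [r6c9∈{8}] r6c9's peers cover all but 8, so r6c9=8.
Step 50. [r6c6∈{6}] r6c6 is down to just 6, so r6c6=6.
Step 51. [r6c3∈{9}] r6c3 has the single candidate 9 ⇒ r6c3=9.

Answer: 6 4 7 3 2 5 1 8 9 / 9 3 1 4 8 7 6 2 5 / 8 5 2 9 6 1 4 3 7 / 2 6 5 7 4 8 9 1 3 / 4 7 8 1 9 3 2 5 6 / 3 1 9 2 5 6 7 4 8 / 1 2 3 5 7 9 8 6 4 / 7 8 4 6 3 2 5 9 1 / 5 9 6 8 1 4 3 7 2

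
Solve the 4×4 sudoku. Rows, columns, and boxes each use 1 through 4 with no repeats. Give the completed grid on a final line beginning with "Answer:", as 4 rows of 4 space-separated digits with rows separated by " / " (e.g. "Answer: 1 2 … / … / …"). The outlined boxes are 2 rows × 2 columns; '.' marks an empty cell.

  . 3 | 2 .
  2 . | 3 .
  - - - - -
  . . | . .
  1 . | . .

Step 1. [r4c3∈{4}] r4c3's peers cover all but 4. So r4c3=4.
Step 2. [r1c4∈{1,4}] 1 has one home in row 1: r1c4. So r1c4=1.
Step 3. [r3c1∈{3,4}] 3 has one home in col 1: r3c1 ⇒ r3c1=3.
Step 4. [r3c2∈{2,4}] across row 3, 4 lands solely at r3c2. So r3c2=4.
Step 5. [r4c4∈{2,3}] r4c4 is the only open cell in row 4 admitting 3, so r4c4=3.
Step 6. [r2c4∈{4}] r2c4's peers cover all but 4 ⇒ r2c4=4.
Step 7. [r1c1∈{4}] r1c1 has the single candidate 4. So r1c1=4.
Step 8. [r2c2∈{1}] r2c2 has the single candidate 1. So r2c2=1.
Step 9. [r3c4∈{2}] r3c4's peers cover all but 2. So r3c4=2.
Step 10. [r3c3∈{1}] r3c3's peers cover all but 1. So r3c3=1.
Step 11. [r4c2∈{2}] r4c2's peers cover all but 2 ⇒ r4c2=2.

Answer: 4 3 2 1 / 2 1 3 4 / 3 4 1 2 / 1 2 4 3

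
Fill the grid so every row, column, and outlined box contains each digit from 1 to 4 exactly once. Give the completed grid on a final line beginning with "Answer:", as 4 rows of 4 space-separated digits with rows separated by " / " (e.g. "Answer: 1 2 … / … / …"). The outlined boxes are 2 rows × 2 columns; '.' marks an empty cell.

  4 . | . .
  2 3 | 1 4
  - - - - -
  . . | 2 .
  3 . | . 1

Step 1. [r3c2∈{1,4}] row 3 places 4 nowhere but r3c2 ⇒ r3c2=4.
Step 2. [r1c3∈{3}] only 3 remains possible at r1c3. So r1c3=3.
Step 3. [r4c2∈{2}] r4c2 has the single candidate 2 ⇒ r4c2=2.
Step 4. [r3c1∈{1}] nothing but 1 survives at r3c1, so r3c1=1.
Step 5. [r3c4∈{3}] only 3 remains possible at r3c4 ⇒ r3c4=3.
Step 6. [r1c4∈{2}] only 2 remains possible at r1c4, so r1c4=2.
Step 7. [r1c2∈{1}] only 1 remains possible at r1c2 ⇒ r1c2=1.
Step 8. [r4c3∈{4}] nothing but 4 survives at r4c3, so r4c3=4.

Answer: 4 1 3 2 / 2 3 1 4 / 1 4 2 3 / 3 2 4 1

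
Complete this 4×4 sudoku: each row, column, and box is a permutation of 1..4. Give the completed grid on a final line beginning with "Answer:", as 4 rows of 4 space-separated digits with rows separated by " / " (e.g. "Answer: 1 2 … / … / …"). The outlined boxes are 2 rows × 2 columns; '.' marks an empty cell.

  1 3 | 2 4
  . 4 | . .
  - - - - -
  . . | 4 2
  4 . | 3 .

Step 1. [r4c4∈{1}] nothing but 1 survives at r4c4, so r4c4=1.
Step 2. [r2c3∈{1}] r2c3's peers cover all but 1, so r2c3=1.
Step 3. [r2c1∈{2}] r2c1 is down to just 2, so r2c1=2.
Step 4. [r2c4∈{3}] r2c4's peers cover all but 3. So r2c4=3.
Step 5. [r4c2∈{2}] r4c2 has the single candidate 2, so r4c2=2.
Step 6. [r3c2∈{1}] only 1 remains possible at r3c2. So r3c2=1.
Step 7. [r3c1∈{3}] only 3 remains possible at r3c1 ⇒ r3c1=3.

Answer: 1 3 2 4 / 2 4 1 3 / 3 1 4 2 / 4 2 3 1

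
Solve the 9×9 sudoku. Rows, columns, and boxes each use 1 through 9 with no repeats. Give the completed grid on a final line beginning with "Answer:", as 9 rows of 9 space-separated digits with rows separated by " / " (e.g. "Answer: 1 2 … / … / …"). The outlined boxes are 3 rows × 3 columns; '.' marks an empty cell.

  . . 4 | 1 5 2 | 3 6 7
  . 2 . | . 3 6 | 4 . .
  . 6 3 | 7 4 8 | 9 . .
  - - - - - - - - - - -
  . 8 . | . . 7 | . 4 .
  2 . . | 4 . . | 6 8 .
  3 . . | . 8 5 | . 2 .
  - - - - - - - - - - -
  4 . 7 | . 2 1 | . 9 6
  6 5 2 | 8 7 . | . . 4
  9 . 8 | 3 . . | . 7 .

Step 1. [r8c7∈{1}] r8c7's peers cover all but 1 ⇒ r8c7=1.
Step 2. [r4c7∈{5}] nothing but 5 survives at r4c7. So r4c7=5.
Step 3. [r4c1∈{1}] r4c1 has the single candidate 1 ⇒ r4c1=1.
Step 4. [r3c1∈{5}] only 5 remains possible at r3c1, so r3c1=5.
Step 5. [r6c9∈{1,9}] r6c9 is the only open cell in row 6 admitting 1 ⇒ r6c9=1.
Step 6. [r2c4∈{9}] r2c4 has the single candidate 9, so r2c4=9.
Step 7. [r6c4∈{6}] r6c4 is down to just 6. So r6c4=6.
Step 8. [r6c3∈{9}] r6c3 is down to just 9. So r6c3=9.
Step 9. [r4c5∈{9}] r4c5 has the single candidate 9 ⇒ r4c5=9.
Step 10. [r2c8∈{1,5}] in col 8, 5 fits only at r2c8. So r2c8=5.
Step 11. [r2c1∈{7,8}] across row 2, 7 lands solely at r2c1, so r2c1=7.
Step 12. [r4c9∈{3}] r4c9's peers cover all but 3 ⇒ r4c9=3.
Step 13. [r5c2∈{7}] only 7 remains possible at r5c2. So r5c2=7.
Step 14. [r9c9∈{2,5}] 5 has one home in row 9: r9c9. So r9c9=5.
Step 15. [r9c2∈{1}] only 1 remains possible at r9c2. So r9c2=1.
Step 16. [r6c7∈{7}] nothing but 7 survives at r6c7 ⇒ r6c7=7.
Step 17. [r7c7∈{8}] r7c7's peers cover all but 8. So r7c7=8.
Step 18. [r5c9∈{9}] r5c9 is down to just 9. So r5c9=9.
Step 19. [r2c9∈{8}] r2c9 has the single candidate 8 ⇒ r2c9=8.
Step 20. [r9c6∈{4}] r9c6 has the single candidate 4, so r9c6=4.
Step 21. [r5c3∈{5}] r5c3 is down to just 5 ⇒ r5c3=5.
Step 22. [r1c2∈{9}] r1c2 has the single candidate 9 ⇒ r1c2=9.
Step 23. [r5c5∈{1}] only 1 remains possible at r5c5, so r5c5=1.
Step 24. [r4c4∈{2}] r4c4 is down to just 2 ⇒ r4c4=2.
Step 25. [r3c8∈{1}] nothing but 1 survives at r3c8 ⇒ r3c8=1.
Step 26. [r3c9∈{2}] nothing but 2 survives at r3c9. So r3c9=2.
Step 27. [r4c3∈{6}] r4c3 has the single candidate 6. So r4c3=6.
Step 28. [r9c7∈{2}] nothing but 2 survives at r9c7. So r9c7=2.
Step 29. [r7c2∈{3}] r7c2 is down to just 3, so r7c2=3.
Step 30. [r9c5∈{6}] nothing but 6 survives at r9c5, so r9c5=6.
Step 31. [r8c6∈{9}] r8c6 is down to just 9, so r8c6=9.
Step 32. [r8c8∈{3}] nothing but 3 survives at r8c8 ⇒ r8c8=3.
Step 33. [r2c3∈{1}] nothing but 1 survives at r2c3. So r2c3=1.
Step 34. [r6c2∈{4}] r6c2 has the single candidate 4, so r6c2=4.
Step 35. [r1c1∈{8}] only 8 remains possible at r1c1. So r1c1=8.
Step 36. [r7c4∈{5}] nothing but 5 survives at r7c4. So r7c4=5.
Step 37. [r5c6∈{3}] r5c6 has the single candidate 3 ⇒ r5c6=3.

Answer: 8 9 4 1 5 2 3 6 7 / 7 2 1 9 3 6 4 5 8 / 5 6 3 7 4 8 9 1 2 / 1 8 6 2 9 7 5 4 3 / 2 7 5 4 1 3 6 8 9 / 3 4 9 6 8 5 7 2 1 / 4 3 7 5 2 1 8 9 6 / 6 5 2 8 7 9 1 3 4 / 9 1 8 3 6 4 2 7 5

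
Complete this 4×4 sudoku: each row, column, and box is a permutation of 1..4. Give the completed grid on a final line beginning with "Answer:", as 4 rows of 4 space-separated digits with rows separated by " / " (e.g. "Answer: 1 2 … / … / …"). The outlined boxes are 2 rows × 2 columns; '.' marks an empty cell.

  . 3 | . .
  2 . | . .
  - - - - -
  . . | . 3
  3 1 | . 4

Step 1. [r2c4∈{1}] nothing but 1 survives at r2c4. So r2c4=1.
Step 2. [r2c2∈{4}] r2c2's peers cover all but 4, so r2c2=4.
Step 3. [r4c3∈{2}] r4c3's peers cover all but 2, so r4c3=2.
Step 4. [r3c3∈{1}] only 1 remains possible at r3c3 ⇒ r3c3=1.
Step 5. [r1c4∈{2}] r1c4 has the single candidate 2. So r1c4=2.
Step 6. [r2c3∈{3}] nothing but 3 survives at r2c3. So r2c3=3.
Step 7. [r1c1∈{1}] r1c1 is down to just 1. So r1c1=1.
Step 8. [r3c2∈{2}] only 2 remains possible at r3c2, so r3c2=2.
Step 9. [r3c1∈{4}] r3c1's peers cover all but 4 ⇒ r3c1=4.
Step 10. [r1c3∈{4}] r1c3 has the single candidate 4 ⇒ r1c3=4.

Answer: 1 3 4 2 / 2 4 3 1 / 4 2 1 3 / 3 1 2 4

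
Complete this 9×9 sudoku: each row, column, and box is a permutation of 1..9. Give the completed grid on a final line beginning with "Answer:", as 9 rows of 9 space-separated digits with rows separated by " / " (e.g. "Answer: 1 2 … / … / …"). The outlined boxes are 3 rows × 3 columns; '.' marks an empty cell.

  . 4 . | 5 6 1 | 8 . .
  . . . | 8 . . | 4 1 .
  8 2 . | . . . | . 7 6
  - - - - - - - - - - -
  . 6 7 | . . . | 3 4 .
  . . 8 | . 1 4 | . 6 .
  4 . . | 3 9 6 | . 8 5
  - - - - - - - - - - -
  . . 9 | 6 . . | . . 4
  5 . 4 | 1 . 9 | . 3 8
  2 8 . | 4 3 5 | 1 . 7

Step 1. [r1c3∈{3}] r1c3's peers cover all but 3. So r1c3=3.
Step 2. [r1c1∈{7,9}] across row 1, 7 lands solely at r1c1. So r1c1=7.
Step 3. [r4c4∈{2}] r4c4 is down to just 2, so r4c4=2.
Step 4. [r5c2∈{3,5,9}] 5 has one home in row 5: r5c2 ⇒ r5c2=5.
Step 5. [r6c2∈{1}] r6c2 is down to just 1. So r6c2=1.
Step 6. [r3c7∈{5,9}] box 3 places 5 nowhere but r3c7, so r3c7=5.
Step 7. [r7c7∈{2}] r7c7's peers cover all but 2 ⇒ r7c7=2.
Step 8. [r5c7∈{7,9}] col 7 places 9 nowhere but r5c7 ⇒ r5c7=9.
Step 9. [r2c6∈{2,3,7}] 2 has one home in col 6: r2c6. So r2c6=2.
Step 10. [r7c6∈{7,8}] 7 has one home in col 6: r7c6. So r7c6=7.
Step 11. [r2c1∈{6,9}] 6 has one home in col 1: r2c1 ⇒ r2c1=6.
Step 12. [r1c8∈{2,9}] 2 has one home in col 8: r1c8 ⇒ r1c8=2.
Step 13. [r5c1∈{3}] r5c1 has the single candidate 3, so r5c1=3.
Step 14. [r1c9∈{9}] nothing but 9 survives at r1c9 ⇒ r1c9=9.
Step 15. [r7c5∈{8}] only 8 remains possible at r7c5. So r7c5=8.
Step 16. [r2c3∈{5}] only 5 remains possible at r2c3 ⇒ r2c3=5.
Step 17. [r3c4∈{9}] nothing but 9 survives at r3c4, so r3c4=9.
Step 18. [r4c9∈{1}] nothing but 1 survives at r4c9, so r4c9=1.
Step 19. [r9c8∈{9}] r9c8 is down to just 9, so r9c8=9.
Step 20. [r2c5∈{7}] only 7 remains possible at r2c5. So r2c5=7.
Step 21. [r3c6∈{3}] r3c6 has the single candidate 3 ⇒ r3c6=3.
Step 22. [r8c7∈{6}] nothing but 6 survives at r8c7, so r8c7=6.
Step 23. [r4c5∈{5}] r4c5 has the single candidate 5. So r4c5=5.
Step 24. [r7c2∈{3}] r7c2 has the single candidate 3. So r7c2=3.
Step 25. [r3c5∈{4}] nothing but 4 survives at r3c5 ⇒ r3c5=4.
Step 26. [r6c7∈{7}] nothing but 7 survives at r6c7 ⇒ r6c7=7.
Step 27. [r3c3∈{1}] r3c3's peers cover all but 1 ⇒ r3c3=1.
Step 28. [r8c5∈{2}] nothing but 2 survives at r8c5 ⇒ r8c5=2.
Step 29. [r9c3∈{6}] nothing but 6 survives at r9c3, so r9c3=6.
Step 30. [r8c2∈{7}] r8c2 is down to just 7, so r8c2=7.
Step 31. [r7c8∈{5}] only 5 remains possible at r7c8 ⇒ r7c8=5.
Step 32. [r6c3∈{2}] r6c3 is down to just 2, so r6c3=2.
Step 33. [r4c1∈{9}] nothing but 9 survives at r4c1, so r4c1=9.
Step 34. [r5c4∈{7}] nothing but 7 survives at r5c4, so r5c4=7.
Step 35. [r2c9∈{3}] nothing but 3 survives at r2c9. So r2c9=3.
Step 36. [r7c1∈{1}] r7c1 is down to just 1 ⇒ r7c1=1.
Step 37. [r5c9∈{2}] r5c9's peers cover all but 2, so r5c9=2.
Step 38. [r4c6∈{8}] r4c6 has the single candidate 8 ⇒ r4c6=8.
Step 39. [r2c2∈{9}] only 9 remains possible at r2c2. So r2c2=9.

Answer: 7 4 3 5 6 1 8 2 9 / 6 9 5 8 7 2 4 1 3 / 8 2 1 9 4 3 5 7 6 / 9 6 7 2 5 8 3 4 1 / 3 5 8 7 1 4 9 6 2 / 4 1 2 3 9 6 7 8 5 / 1 3 9 6 8 7 2 5 4 / 5 7 4 1 2 9 6 3 8 / 2 8 6 4 3 5 1 9 7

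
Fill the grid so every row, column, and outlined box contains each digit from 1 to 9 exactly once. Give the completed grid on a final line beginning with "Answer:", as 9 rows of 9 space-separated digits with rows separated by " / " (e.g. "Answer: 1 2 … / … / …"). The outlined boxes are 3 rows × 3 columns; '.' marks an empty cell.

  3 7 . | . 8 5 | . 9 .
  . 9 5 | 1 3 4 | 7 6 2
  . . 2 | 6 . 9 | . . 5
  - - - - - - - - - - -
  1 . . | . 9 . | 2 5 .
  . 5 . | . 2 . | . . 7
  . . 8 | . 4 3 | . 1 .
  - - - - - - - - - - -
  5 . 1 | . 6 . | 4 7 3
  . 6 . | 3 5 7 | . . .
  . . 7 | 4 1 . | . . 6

Step 1. [r5c4∈{8}] r5c4 has the single candidate 8 ⇒ r5c4=8.
Step 2. [r6c9∈{9}] r6c9 has the single candidate 9. So r6c9=9.
Step 3. [r2c1∈{8}] r2c1 has the single candidate 8, so r2c1=8.
Step 4. [r3c1∈{4}] r3c1's peers cover all but 4. So r3c1=4.
Step 5. [r4c2∈{3,4}] 4 has one home in col 2: r4c2, so r4c2=4.
Step 6. [r6c2∈{2}] r6c2 is down to just 2 ⇒ r6c2=2.
Step 7. [r1c7∈{1}] nothing but 1 survives at r1c7. So r1c7=1.
Step 8. [r1c3∈{6}] only 6 remains possible at r1c3, so r1c3=6.
Step 9. [r7c2∈{8}] only 8 remains possible at r7c2, so r7c2=8.
Step 10. [r9c6∈{2,8}] col 6 places 8 nowhere but r9c6, so r9c6=8.
Step 11. [r9c8∈{2}] only 2 remains possible at r9c8 ⇒ r9c8=2.
Step 12. [r9c1∈{9}] r9c1 has the single candidate 9. So r9c1=9.
Step 13. [r5c1∈{6}] nothing but 6 survives at r5c1. So r5c1=6.
Step 14. [r5c7∈{3}] r5c7's peers cover all but 3, so r5c7=3.
Step 15. [r8c8∈{8}] only 8 remains possible at r8c8. So r8c8=8.
Step 16. [r4c4∈{7}] r4c4 is down to just 7 ⇒ r4c4=7.
Step 17. [r7c6∈{2}] r7c6 has the single candidate 2. So r7c6=2.
Step 18. [r3c5∈{7}] r3c5 is down to just 7 ⇒ r3c5=7.
Step 19. [r7c4∈{9}] r7c4 is down to just 9, so r7c4=9.
Step 20. [r8c9∈{1}] r8c9's peers cover all but 1 ⇒ r8c9=1.
Step 21. [r6c4∈{5}] nothing but 5 survives at r6c4 ⇒ r6c4=5.
Step 22. [r5c3∈{9}] r5c3's peers cover all but 9 ⇒ r5c3=9.
Step 23. [r4c3∈{3}] r4c3 is down to just 3. So r4c3=3.
Step 24. [r8c3∈{4}] nothing but 4 survives at r8c3. So r8c3=4.
Step 25. [r1c9∈{4}] only 4 remains possible at r1c9 ⇒ r1c9=4.
Step 26. [r5c8∈{4}] nothing but 4 survives at r5c8 ⇒ r5c8=4.
Step 27. [r4c6∈{6}] nothing but 6 survives at r4c6 ⇒ r4c6=6.
Step 28. [r4c9∈{8}] r4c9 has the single candidate 8 ⇒ r4c9=8.
Step 29. [r9c2∈{3}] only 3 remains possible at r9c2. So r9c2=3.
Step 30. [r6c7∈{6}] nothing but 6 survives at r6c7, so r6c7=6.
Step 31. [r9c7∈{5}] r9c7's peers cover all but 5, so r9c7=5.
Step 32. [r8c1∈{2}] only 2 remains possible at r8c1, so r8c1=2.
Step 33. [r8c7∈{9}] r8c7's peers cover all but 9. So r8c7=9.
Step 34. [r3c8∈{3}] nothing but 3 survives at r3c8, so r3c8=3.
Step 35. [r5c6∈{1}] only 1 remains possible at r5c6, so r5c6=1.
Step 36. [r3c7∈{8}] r3c7 has the single candidate 8, so r3c7=8.
Step 37. [r3c2∈{1}] only 1 remains possible at r3c2, so r3c2=1.
Step 38. [r6c1∈{7}] nothing but 7 survives at r6c1, so r6c1=7.
Step 39. [r1c4∈{2}] r1c4's peers cover all but 2. So r1c4=2.

Answer: 3 7 6 2 8 5 1 9 4 / 8 9 5 1 3 4 7 6 2 / 4 1 2 6 7 9 8 3 5 / 1 4 3 7 9 6 2 5 8 / 6 5 9 8 2 1 3 4 7 / 7 2 8 5 4 3 6 1 9 / 5 8 1 9 6 2 4 7 3 / 2 6 4 3 5 7 9 8 1 / 9 3 7 4 1 8 5 2 6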